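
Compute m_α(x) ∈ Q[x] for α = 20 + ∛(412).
m_α(x) = x^3 - 60x^2 + 1200x - 8412

Set β = α - 20 = ∛(412), so β^3 = 412. Then (α - 20)^3 - 412 = 0, i.e. α is a root of g(x) = (x - 20)^3 - 412 = x^3 - 60x^2 + 1200x - 8412. Since g(x) = h(x - 20) where h(x) = x^3 - 412, and h is irreducible over Q (because 412 is not a perfect cube, so h has no rational root, and a monic cubic with no rational root is irreducible), g is also irreducible (irreducibility is preserved under the substitution x → x - 20). Hence m_α(x) = x^3 - 60x^2 + 1200x - 8412.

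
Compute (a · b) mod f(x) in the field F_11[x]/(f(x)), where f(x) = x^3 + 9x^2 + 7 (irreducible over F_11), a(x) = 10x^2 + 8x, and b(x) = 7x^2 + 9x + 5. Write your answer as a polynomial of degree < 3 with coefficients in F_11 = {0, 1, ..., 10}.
a · b ≡ x^2 + x (mod f(x))

Multiply in F_11[x]: a(x)·b(x) = (10x^2 + 8x)·(7x^2 + 9x + 5) = 4x^4 + 3x^3 + x^2 + 7x. This has degree ≥ 3, so divide by f(x) over F_11: 4x^4 + 3x^3 + x^2 + 7x = (4x)·(x^3 + 9x^2 + 7) + (x^2 + x). Hence a·b ≡ x^2 + x (mod f). (F_11[x]/(f) is a field with 11^3 = 1331 elements since f is irreducible of degree 3.)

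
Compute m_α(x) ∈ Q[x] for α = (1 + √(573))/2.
m_α(x) = x^2 - x - 143

From 2α - 1 = √(573), squaring gives (2α - 1)^2 = 573, i.e. 4α^2 - 4α + 1 = 573, so α^2 - α + (1 - 573)/4 = 0. Since 573 ≡ 1 (mod 4), (1 - 573)/4 = -143 ∈ Z. The polynomial x^2 - x - 143 has discriminant 1 - 4·(-143) = 573, which is not a perfect square in Q (d = 573 is squarefree and ≠ 1), so x^2 - x - 143 is irreducible over Q. It is the minimal polynomial of α.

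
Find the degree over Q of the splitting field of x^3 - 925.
[K : Q] = 6

The roots of x^3 - 925 are ∛925, ω∛925, ω^2∛925 where ω = e^(2πi/3) is a primitive cube root of unity, so K = Q(∛925, ω). Now [Q(∛925):Q] = 3 (since 925 is not a perfect cube, x^3 - 925 is irreducible) and [Q(ω):Q] = 2. Both 2 and 3 divide [K:Q], and [K:Q] ≤ 3·2 = 6, so [K:Q] = 6. (Equivalently: Q(∛925) ⊂ R but ω ∉ R, so [K : Q(∛925)] = 2.)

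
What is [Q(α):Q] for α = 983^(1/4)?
[Q(α):Q] = 4

α is a root of x^4 - 983. By Eisenstein's criterion at the prime p = 983 (which divides the constant term 983 but p^2 = 966289 does not, since 983 is squarefree), x^4 - 983 is irreducible over Q. Hence [Q(α):Q] = 4.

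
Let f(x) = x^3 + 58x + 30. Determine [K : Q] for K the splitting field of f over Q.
[K : Q] = 6

By the rational root test, any rational root of the monic integer polynomial f(x) = x^3 + 58x + 30 must be an integer dividing the constant term 30, i.e. one of ±{1, 2, 3, 5, 6, 10, 15, 30}. Evaluating: f(1) = 89, f(-1) = -29, f(2) = 154, f(-2) = -94, f(3) = 231, f(-3) = -171, f(5) = 445, f(-5) = -385, f(6) = 594, f(-6) = -534, f(10) = 1610, f(-10) = -1550, f(15) = 4275, f(-15) = -4215, f(30) = 28770, f(-30) = -28710; none is 0, so f has no rational root and is therefore irreducible over Q (a cubic with no linear factor over a field is irreducible). For an irreducible cubic, the Galois group is A_3 or S_3 according as the discriminant disc(f) = -4a^3 - 27b^2 = -4·(58)^3 - 27·(30)^2 = -804748 is or is not a square in Q. Here disc(f) = -804748 is not a perfect square in Q, so the Galois group of f over Q is not contained in A_3 and must be all of S_3. The splitting field has degree |S_3| = 6 over Q, so [K : Q] = 6.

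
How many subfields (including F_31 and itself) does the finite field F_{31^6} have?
F_{31^6} has 4 subfields

The subfields of F_{p^n} are exactly the fields F_{p^d} for d | n (each is the fixed field of the unique index-d subgroup of Gal(F_{p^n}/F_p) ≅ Z/nZ). The divisors of n = 6 are {1, 2, 3, 6}, giving 4 subfields: F_{31^1}, F_{31^2}, F_{31^3}, F_{31^6}.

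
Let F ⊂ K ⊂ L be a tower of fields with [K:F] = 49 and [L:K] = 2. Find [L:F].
[L:F] = 98

The tower law says that for any tower of field extensions F ⊂ K ⊂ L with finite degrees, [L:F] = [L:K] · [K:F]. Here this gives [L:F] = 2 · 49 = 98.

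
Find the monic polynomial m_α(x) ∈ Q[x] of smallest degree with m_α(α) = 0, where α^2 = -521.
m_α(x) = x^2 + 521

α satisfies α^2 + 521 = 0, so x^2 + 521 annihilates α. Since d = -521 is squarefree and ≠ 1, it is not a perfect square in Q, so x^2 + 521 has no rational root and is therefore irreducible over Q (a degree-2 polynomial over a field is irreducible iff it has no root). Hence m_α(x) = x^2 + 521.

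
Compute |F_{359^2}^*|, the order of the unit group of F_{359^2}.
|F_{359^2}^*| = 128880

F_{359^2} has 359^2 = 128881 elements; its multiplicative group consists of all nonzero elements, so |F_{359^2}^*| = 128881 - 1 = 128880. (It is cyclic since any finite subgroup of the multiplicative group of a field is cyclic.)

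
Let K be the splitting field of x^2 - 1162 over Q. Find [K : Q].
[K : Q] = 2

f(x) = x^2 - 1162 factors as (x - √1162)(x + √1162). The splitting field is K = Q(√1162). Since 1162 is squarefree and > 1, it is not a perfect square, so x^2 - 1162 is irreducible over Q and [Q(√1162) : Q] = 2. Hence [K : Q] = 2.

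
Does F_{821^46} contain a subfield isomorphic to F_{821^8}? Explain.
No: F_{821^8} is not a subfield of F_{821^46}

F_{p^m} embeds in F_{p^n} iff m | n. Here 8 ∤ 46 (since 46 = 5·8 + 6 with remainder 6 ≠ 0), so F_{821^8} is not a subfield of F_{821^46}. Equivalently: if it were, the tower law would give 8 = [F_{821^8}:F_821] dividing [F_{821^46}:F_821] = 46, contradiction.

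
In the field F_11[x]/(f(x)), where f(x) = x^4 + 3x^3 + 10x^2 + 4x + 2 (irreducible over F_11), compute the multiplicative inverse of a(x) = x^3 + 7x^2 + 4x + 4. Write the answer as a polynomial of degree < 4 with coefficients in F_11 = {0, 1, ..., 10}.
a(x)^(-1) ≡ 4x^3 + 3x^2 + 8x + 10 (mod f(x))

Since f is irreducible over F_11, F_11[x]/(f) is a field and a(x) ≠ 0 has an inverse. Apply the extended Euclidean algorithm to f(x) and a(x) in F_11[x]: f(x) = (x + 7)·a(x) + (x^2 + 5x + 7);  a(x) = (x + 2)·(x^2 + 5x + 7) + (9x + 1);  (x^2 + 5x + 7) = (5x)·(9x + 1) + (7). The last nonzero remainder is the constant 7 = gcd(f, a) in F_11. Back-substituting through the division chain expresses 7 = s(x)·a(x) + t(x)·f(x) with s(x) ≡ 6x^3 + 10x^2 + x + 4 (mod f), so (6x^3 + 10x^2 + x + 4)·a(x) ≡ 7 (mod f). Multiplying by 7^(-1) ≡ 8 in F_11 gives a(x)^(-1) ≡ 8·(6x^3 + 10x^2 + x + 4) ≡ 4x^3 + 3x^2 + 8x + 10 (mod f). Check: (x^3 + 7x^2 + 4x + 4)·(4x^3 + 3x^2 + 8x + 10) = 4x^6 + 9x^5 + x^4 + 6x^3 + 4x^2 + 6x + 7 ≡ 1 (mod x^4 + 3x^3 + 10x^2 + 4x + 2).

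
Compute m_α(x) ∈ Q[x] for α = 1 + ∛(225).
m_α(x) = x^3 - 3x^2 + 3x - 226

Set β = α - 1 = ∛(225), so β^3 = 225. Then (α - 1)^3 - 225 = 0, i.e. α is a root of g(x) = (x - 1)^3 - 225 = x^3 - 3x^2 + 3x - 226. Since g(x) = h(x - 1) where h(x) = x^3 - 225, and h is irreducible over Q (because 225 is not a perfect cube, so h has no rational root, and a monic cubic with no rational root is irreducible), g is also irreducible (irreducibility is preserved under the substitution x → x - 1). Hence m_α(x) = x^3 - 3x^2 + 3x - 226.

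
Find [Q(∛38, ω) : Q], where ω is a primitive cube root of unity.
[Q(∛38, ω) : Q] = 6

[Q(∛38):Q] = 3 (min poly x^3 - 38, irreducible since 38 is not a perfect cube). [Q(ω):Q] = 2 (min poly x^2 + x + 1). Since Q(∛38) ⊂ R and ω ∉ R, we have ω ∉ Q(∛38), so x^2 + x + 1 remains irreducible over Q(∛38) and [Q(∛38, ω) : Q(∛38)] = 2. By the tower law, [Q(∛38, ω) : Q] = 3 · 2 = 6. (In fact Q(∛38, ω) is the splitting field of x^3 - 38 over Q.)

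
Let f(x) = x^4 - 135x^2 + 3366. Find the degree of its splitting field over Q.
[K : Q] = 4

Solving the quadratic in x^2: x^2 = (135 ± √(135^2 - 4·3366))/2 = (135 ± √4761)/2 = (135 ± 69)/2, giving x^2 = 102 or x^2 = 33. So f(x) = (x^2 - 102)(x^2 - 33) and the roots of f are ±√102, ±√33. Hence the splitting field is K = Q(√102, √33). Since 102 and 33 are distinct squarefree integers > 1, their product 3366 is not a perfect square, so √33 ∉ Q(√102). By the tower law [K:Q] = [Q(√102,√33):Q(√102)] · [Q(√102):Q] = 2 · 2 = 4.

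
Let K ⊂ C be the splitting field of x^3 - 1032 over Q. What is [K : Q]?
[K : Q] = 6

The roots of x^3 - 1032 are ∛1032, ω∛1032, ω^2∛1032 where ω = e^(2πi/3) is a primitive cube root of unity, so K = Q(∛1032, ω). Now [Q(∛1032):Q] = 3 (since 1032 is not a perfect cube, x^3 - 1032 is irreducible) and [Q(ω):Q] = 2. Both 2 and 3 divide [K:Q], and [K:Q] ≤ 3·2 = 6, so [K:Q] = 6. (Equivalently: Q(∛1032) ⊂ R but ω ∉ R, so [K : Q(∛1032)] = 2.)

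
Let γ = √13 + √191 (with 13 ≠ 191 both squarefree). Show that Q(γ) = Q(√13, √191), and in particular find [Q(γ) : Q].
[Q(γ) : Q] = 4 (equivalently, Q(γ) = Q(√13, √191))

Obviously Q(γ) ⊆ Q(√13, √191), and [Q(√13, √191):Q] = 4 (since 13, 191 are distinct squarefree integers > 1 with 2483 not a perfect square). To show equality we compute the minimal polynomial of γ. From γ = √13 + √191: γ^2 = 13 + 2√(2483) + 191 = 204 + 2√(2483), so γ^2 - 204 = 2√(2483); squaring, (γ^2 - 204)^2 = 4·2483, i.e. γ^4 - 408γ^2 + 41616 - 9932 = 0, i.e. γ^4 - 408γ^2 + 31684 = 0. So γ is a root of x^4 - 408x^2 + 31684. This polynomial is irreducible over Q: it has no rational root (each ±√13 ± √191 is irrational), and any factorization into two quadratics over Q would force √(2483) ∈ Q (pairing opposite roots) or √13, √191 ∈ Q (other pairings), all impossible. Hence [Q(γ):Q] = 4 = [Q(√13, √191):Q], so Q(γ) = Q(√13, √191).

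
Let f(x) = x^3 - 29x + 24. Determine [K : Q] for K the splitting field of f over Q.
[K : Q] = 6

By the rational root test, any rational root of the monic integer polynomial f(x) = x^3 - 29x + 24 must be an integer dividing the constant term 24, i.e. one of ±{1, 2, 3, 4, 6, 8, 12, 24}. Evaluating: f(1) = -4, f(-1) = 52, f(2) = -26, f(-2) = 74, f(3) = -36, f(-3) = 84, f(4) = -28, f(-4) = 76, f(6) = 66, f(-6) = -18, f(8) = 304, f(-8) = -256, f(12) = 1404, f(-12) = -1356, f(24) = 13152, f(-24) = -13104; none is 0, so f has no rational root and is therefore irreducible over Q (a cubic with no linear factor over a field is irreducible). For an irreducible cubic, the Galois group is A_3 or S_3 according as the discriminant disc(f) = -4a^3 - 27b^2 = -4·(-29)^3 - 27·(24)^2 = 82004 is or is not a square in Q. Here disc(f) = 82004 is not a perfect square in Q, so the Galois group of f over Q is not contained in A_3 and must be all of S_3. The splitting field has degree |S_3| = 6 over Q, so [K : Q] = 6.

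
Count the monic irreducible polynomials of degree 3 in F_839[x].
There are 196862960 monic irreducible polynomials of degree 3 over F_839

Each element of F_{839^3} that lies in no proper subfield is a root of exactly one monic irreducible of degree 3 over F_839, and each such polynomial has 3 distinct roots in F_{839^3}. By Möbius inversion the count is N_839(3) = (1/3) Σ_{d|3} μ(3/d) · 839^d = (1/3)(μ(3)·839^1 + μ(1)·839^3) = 590588880/3 = 196862960.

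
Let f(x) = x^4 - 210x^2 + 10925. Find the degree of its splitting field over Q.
[K : Q] = 4

Solving the quadratic in x^2: x^2 = (210 ± √(210^2 - 4·10925))/2 = (210 ± √400)/2 = (210 ± 20)/2, giving x^2 = 95 or x^2 = 115. So f(x) = (x^2 - 95)(x^2 - 115) and the roots of f are ±√95, ±√115. Hence the splitting field is K = Q(√95, √115). Since 95 and 115 are distinct squarefree integers > 1, their product 10925 is not a perfect square, so √115 ∉ Q(√95). By the tower law [K:Q] = [Q(√95,√115):Q(√95)] · [Q(√95):Q] = 2 · 2 = 4.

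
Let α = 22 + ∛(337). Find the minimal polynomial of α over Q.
m_α(x) = x^3 - 66x^2 + 1452x - 10985

Set β = α - 22 = ∛(337), so β^3 = 337. Then (α - 22)^3 - 337 = 0, i.e. α is a root of g(x) = (x - 22)^3 - 337 = x^3 - 66x^2 + 1452x - 10985. Since g(x) = h(x - 22) where h(x) = x^3 - 337, and h is irreducible over Q (because 337 is not a perfect cube, so h has no rational root, and a monic cubic with no rational root is irreducible), g is also irreducible (irreducibility is preserved under the substitution x → x - 22). Hence m_α(x) = x^3 - 66x^2 + 1452x - 10985.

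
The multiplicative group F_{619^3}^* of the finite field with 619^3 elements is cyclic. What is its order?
|F_{619^3}^*| = 237176658

F_{619^3} has 619^3 = 237176659 elements; its multiplicative group consists of all nonzero elements, so |F_{619^3}^*| = 237176659 - 1 = 237176658. (It is cyclic since any finite subgroup of the multiplicative group of a field is cyclic.)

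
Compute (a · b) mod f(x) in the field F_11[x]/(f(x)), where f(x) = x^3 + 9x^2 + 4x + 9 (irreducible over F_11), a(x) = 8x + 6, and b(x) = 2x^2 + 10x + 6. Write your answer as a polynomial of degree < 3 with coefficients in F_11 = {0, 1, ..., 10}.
a · b ≡ 3x^2 + 2 (mod f(x))

Multiply in F_11[x]: a(x)·b(x) = (8x + 6)·(2x^2 + 10x + 6) = 5x^3 + 4x^2 + 9x + 3. This has degree ≥ 3, so divide by f(x) over F_11: 5x^3 + 4x^2 + 9x + 3 = (5)·(x^3 + 9x^2 + 4x + 9) + (3x^2 + 2). Hence a·b ≡ 3x^2 + 2 (mod f). (F_11[x]/(f) is a field with 11^3 = 1331 elements since f is irreducible of degree 3.)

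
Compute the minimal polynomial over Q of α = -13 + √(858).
m_α(x) = x^2 + 26x - 689

From α + 13 = √(858), squaring gives (α + 13)^2 = 858, i.e. α^2 + 26α + 169 = 858, so α^2 + 26α - 689 = 0. The discriminant of x^2 + 26x - 689 is (26)^2 - 4·(-689) = 676 + 2756 = 3432, and 4·(858) is not a perfect square in Q since 858 is squarefree and ≠ 1. Hence x^2 + 26x - 689 is irreducible over Q and is the minimal polynomial of α.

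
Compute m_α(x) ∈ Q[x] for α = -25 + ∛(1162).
m_α(x) = x^3 + 75x^2 + 1875x + 14463

Set β = α + 25 = ∛(1162), so β^3 = 1162. Then (α + 25)^3 - 1162 = 0, i.e. α is a root of g(x) = (x + 25)^3 - 1162 = x^3 + 75x^2 + 1875x + 14463. Since g(x) = h(x + 25) where h(x) = x^3 - 1162, and h is irreducible over Q (because 1162 is not a perfect cube, so h has no rational root, and a monic cubic with no rational root is irreducible), g is also irreducible (irreducibility is preserved under the substitution x → x + 25). Hence m_α(x) = x^3 + 75x^2 + 1875x + 14463.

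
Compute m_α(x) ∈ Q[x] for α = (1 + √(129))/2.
m_α(x) = x^2 - x - 32

From 2α - 1 = √(129), squaring gives (2α - 1)^2 = 129, i.e. 4α^2 - 4α + 1 = 129, so α^2 - α + (1 - 129)/4 = 0. Since 129 ≡ 1 (mod 4), (1 - 129)/4 = -32 ∈ Z. The polynomial x^2 - x - 32 has discriminant 1 - 4·(-32) = 129, which is not a perfect square in Q (d = 129 is squarefree and ≠ 1), so x^2 - x - 32 is irreducible over Q. It is the minimal polynomial of α.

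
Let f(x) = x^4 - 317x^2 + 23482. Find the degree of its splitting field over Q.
[K : Q] = 4

Solving the quadratic in x^2: x^2 = (317 ± √(317^2 - 4·23482))/2 = (317 ± √6561)/2 = (317 ± 81)/2, giving x^2 = 118 or x^2 = 199. So f(x) = (x^2 - 118)(x^2 - 199) and the roots of f are ±√118, ±√199. Hence the splitting field is K = Q(√118, √199). Since 118 and 199 are distinct squarefree integers > 1, their product 23482 is not a perfect square, so √199 ∉ Q(√118). By the tower law [K:Q] = [Q(√118,√199):Q(√118)] · [Q(√118):Q] = 2 · 2 = 4.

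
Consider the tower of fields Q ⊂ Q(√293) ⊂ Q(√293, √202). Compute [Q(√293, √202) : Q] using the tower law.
[Q(√293, √202) : Q] = 4

[Q(√293):Q] = 2 (min poly x^2 - 293, irreducible since 293 is squarefree > 1). For the top step, suppose √202 ∈ Q(√293), say √202 = c + d√293 with c, d ∈ Q. Squaring: 202 = c^2 + 293d^2 + 2cd√293. Since √293 ∉ Q this forces 2cd = 0. If d = 0 then √202 = c ∈ Q, contradicting 202 squarefree > 1. If c = 0 then 202 = 293d^2, so 293·202 = (293d)^2 is a perfect square in Q — but 293·202 = 59186 is not a perfect square (since 293 and 202 are distinct squarefree integers). Contradiction. Hence √202 ∉ Q(√293), so x^2 - 202 stays irreducible over Q(√293) and [Q(√293, √202) : Q(√293)] = 2. By the tower law, [Q(√293, √202) : Q] = 2 · 2 = 4.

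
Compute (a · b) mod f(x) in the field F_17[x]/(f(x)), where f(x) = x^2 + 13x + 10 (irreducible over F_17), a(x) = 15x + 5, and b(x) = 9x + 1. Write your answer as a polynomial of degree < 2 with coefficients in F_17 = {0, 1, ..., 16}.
a · b ≡ 5x + 15 (mod f(x))

Multiply in F_17[x]: a(x)·b(x) = (15x + 5)·(9x + 1) = 16x^2 + 9x + 5. This has degree ≥ 2, so divide by f(x) over F_17: 16x^2 + 9x + 5 = (16)·(x^2 + 13x + 10) + (5x + 15). Hence a·b ≡ 5x + 15 (mod f). (F_17[x]/(f) is a field with 17^2 = 289 elements since f is irreducible of degree 2.)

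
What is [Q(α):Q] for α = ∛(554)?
[Q(α):Q] = 3

The minimal polynomial of α is x^3 - 554, irreducible over Q since 554 is not a perfect cube (so x^3 - 554 has no rational root). Hence [Q(α):Q] = deg(m_α) = 3.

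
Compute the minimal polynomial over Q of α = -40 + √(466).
m_α(x) = x^2 + 80x + 1134

From α + 40 = √(466), squaring gives (α + 40)^2 = 466, i.e. α^2 + 80α + 1600 = 466, so α^2 + 80α + 1134 = 0. The discriminant of x^2 + 80x + 1134 is (80)^2 - 4·(1134) = 6400 - 4536 = 1864, and 4·(466) is not a perfect square in Q since 466 is squarefree and ≠ 1. Hence x^2 + 80x + 1134 is irreducible over Q and is the minimal polynomial of α.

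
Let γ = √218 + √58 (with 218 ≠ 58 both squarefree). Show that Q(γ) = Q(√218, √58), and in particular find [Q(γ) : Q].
[Q(γ) : Q] = 4 (equivalently, Q(γ) = Q(√218, √58))

Obviously Q(γ) ⊆ Q(√218, √58), and [Q(√218, √58):Q] = 4 (since 218, 58 are distinct squarefree integers > 1 with 12644 not a perfect square). To show equality we compute the minimal polynomial of γ. From γ = √218 + √58: γ^2 = 218 + 2√(12644) + 58 = 276 + 2√(12644), so γ^2 - 276 = 2√(12644); squaring, (γ^2 - 276)^2 = 4·12644, i.e. γ^4 - 552γ^2 + 76176 - 50576 = 0, i.e. γ^4 - 552γ^2 + 25600 = 0. So γ is a root of x^4 - 552x^2 + 25600. This polynomial is irreducible over Q: it has no rational root (each ±√218 ± √58 is irrational), and any factorization into two quadratics over Q would force √(12644) ∈ Q (pairing opposite roots) or √218, √58 ∈ Q (other pairings), all impossible. Hence [Q(γ):Q] = 4 = [Q(√218, √58):Q], so Q(γ) = Q(√218, √58).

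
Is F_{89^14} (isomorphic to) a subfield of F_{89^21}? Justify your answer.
No: F_{89^14} is not a subfield of F_{89^21}

F_{p^m} embeds in F_{p^n} iff m | n. Here 14 ∤ 21 (since 21 = 1·14 + 7 with remainder 7 ≠ 0), so F_{89^14} is not a subfield of F_{89^21}. Equivalently: if it were, the tower law would give 14 = [F_{89^14}:F_89] dividing [F_{89^21}:F_89] = 21, contradiction.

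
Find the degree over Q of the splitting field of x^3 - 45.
[K : Q] = 6

The roots of x^3 - 45 are ∛45, ω∛45, ω^2∛45 where ω = e^(2πi/3) is a primitive cube root of unity, so K = Q(∛45, ω). Now [Q(∛45):Q] = 3 (since 45 is not a perfect cube, x^3 - 45 is irreducible) and [Q(ω):Q] = 2. Both 2 and 3 divide [K:Q], and [K:Q] ≤ 3·2 = 6, so [K:Q] = 6. (Equivalently: Q(∛45) ⊂ R but ω ∉ R, so [K : Q(∛45)] = 2.)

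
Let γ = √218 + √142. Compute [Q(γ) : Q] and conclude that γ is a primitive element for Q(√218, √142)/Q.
[Q(γ) : Q] = 4 (equivalently, Q(γ) = Q(√218, √142))

Obviously Q(γ) ⊆ Q(√218, √142), and [Q(√218, √142):Q] = 4 (since 218, 142 are distinct squarefree integers > 1 with 30956 not a perfect square). To show equality we compute the minimal polynomial of γ. From γ = √218 + √142: γ^2 = 218 + 2√(30956) + 142 = 360 + 2√(30956), so γ^2 - 360 = 2√(30956); squaring, (γ^2 - 360)^2 = 4·30956, i.e. γ^4 - 720γ^2 + 129600 - 123824 = 0, i.e. γ^4 - 720γ^2 + 5776 = 0. So γ is a root of x^4 - 720x^2 + 5776. This polynomial is irreducible over Q: it has no rational root (each ±√218 ± √142 is irrational), and any factorization into two quadratics over Q would force √(30956) ∈ Q (pairing opposite roots) or √218, √142 ∈ Q (other pairings), all impossible. Hence [Q(γ):Q] = 4 = [Q(√218, √142):Q], so Q(γ) = Q(√218, √142).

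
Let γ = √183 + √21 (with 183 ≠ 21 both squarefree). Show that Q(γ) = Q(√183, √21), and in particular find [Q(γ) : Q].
[Q(γ) : Q] = 4 (equivalently, Q(γ) = Q(√183, √21))

Obviously Q(γ) ⊆ Q(√183, √21), and [Q(√183, √21):Q] = 4 (since 183, 21 are distinct squarefree integers > 1 with 3843 not a perfect square). To show equality we compute the minimal polynomial of γ. From γ = √183 + √21: γ^2 = 183 + 2√(3843) + 21 = 204 + 2√(3843), so γ^2 - 204 = 2√(3843); squaring, (γ^2 - 204)^2 = 4·3843, i.e. γ^4 - 408γ^2 + 41616 - 15372 = 0, i.e. γ^4 - 408γ^2 + 26244 = 0. So γ is a root of x^4 - 408x^2 + 26244. This polynomial is irreducible over Q: it has no rational root (each ±√183 ± √21 is irrational), and any factorization into two quadratics over Q would force √(3843) ∈ Q (pairing opposite roots) or √183, √21 ∈ Q (other pairings), all impossible. Hence [Q(γ):Q] = 4 = [Q(√183, √21):Q], so Q(γ) = Q(√183, √21).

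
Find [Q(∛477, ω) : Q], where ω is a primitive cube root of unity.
[Q(∛477, ω) : Q] = 6

[Q(∛477):Q] = 3 (min poly x^3 - 477, irreducible since 477 is not a perfect cube). [Q(ω):Q] = 2 (min poly x^2 + x + 1). Since Q(∛477) ⊂ R and ω ∉ R, we have ω ∉ Q(∛477), so x^2 + x + 1 remains irreducible over Q(∛477) and [Q(∛477, ω) : Q(∛477)] = 2. By the tower law, [Q(∛477, ω) : Q] = 3 · 2 = 6. (In fact Q(∛477, ω) is the splitting field of x^3 - 477 over Q.)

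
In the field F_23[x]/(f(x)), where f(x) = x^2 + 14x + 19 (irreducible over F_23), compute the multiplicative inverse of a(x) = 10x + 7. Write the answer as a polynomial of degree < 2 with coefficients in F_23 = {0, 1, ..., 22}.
a(x)^(-1) ≡ 12x + 17 (mod f(x))

Since f is irreducible over F_23, F_23[x]/(f) is a field and a(x) ≠ 0 has an inverse. Apply the extended Euclidean algorithm to f(x) and a(x) in F_23[x]: f(x) = (7x + 8)·a(x) + (9). The last nonzero remainder is the constant 9 = gcd(f, a) in F_23. Back-substituting through the division chain expresses 9 = s(x)·a(x) + t(x)·f(x) with s(x) ≡ 16x + 15 (mod f), so (16x + 15)·a(x) ≡ 9 (mod f). Multiplying by 9^(-1) ≡ 18 in F_23 gives a(x)^(-1) ≡ 18·(16x + 15) ≡ 12x + 17 (mod f). Check: (10x + 7)·(12x + 17) = 5x^2 + x + 4 ≡ 1 (mod x^2 + 14x + 19).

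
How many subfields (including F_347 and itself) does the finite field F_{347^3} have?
F_{347^3} has 2 subfields

The subfields of F_{p^n} are exactly the fields F_{p^d} for d | n (each is the fixed field of the unique index-d subgroup of Gal(F_{p^n}/F_p) ≅ Z/nZ). The divisors of n = 3 are {1, 3}, giving 2 subfields: F_{347^1}, F_{347^3}.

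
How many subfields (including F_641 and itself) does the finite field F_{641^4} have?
F_{641^4} has 3 subfields

The subfields of F_{p^n} are exactly the fields F_{p^d} for d | n (each is the fixed field of the unique index-d subgroup of Gal(F_{p^n}/F_p) ≅ Z/nZ). The divisors of n = 4 are {1, 2, 4}, giving 3 subfields: F_{641^1}, F_{641^2}, F_{641^4}.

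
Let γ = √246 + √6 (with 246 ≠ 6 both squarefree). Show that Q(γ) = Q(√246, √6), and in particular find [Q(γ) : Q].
[Q(γ) : Q] = 4 (equivalently, Q(γ) = Q(√246, √6))

Obviously Q(γ) ⊆ Q(√246, √6), and [Q(√246, √6):Q] = 4 (since 246, 6 are distinct squarefree integers > 1 with 1476 not a perfect square). To show equality we compute the minimal polynomial of γ. From γ = √246 + √6: γ^2 = 246 + 2√(1476) + 6 = 252 + 2√(1476), so γ^2 - 252 = 2√(1476); squaring, (γ^2 - 252)^2 = 4·1476, i.e. γ^4 - 504γ^2 + 63504 - 5904 = 0, i.e. γ^4 - 504γ^2 + 57600 = 0. So γ is a root of x^4 - 504x^2 + 57600. This polynomial is irreducible over Q: it has no rational root (each ±√246 ± √6 is irrational), and any factorization into two quadratics over Q would force √(1476) ∈ Q (pairing opposite roots) or √246, √6 ∈ Q (other pairings), all impossible. Hence [Q(γ):Q] = 4 = [Q(√246, √6):Q], so Q(γ) = Q(√246, √6).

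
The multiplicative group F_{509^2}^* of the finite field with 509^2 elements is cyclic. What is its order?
|F_{509^2}^*| = 259080

F_{509^2} has 509^2 = 259081 elements; its multiplicative group consists of all nonzero elements, so |F_{509^2}^*| = 259081 - 1 = 259080. (It is cyclic since any finite subgroup of the multiplicative group of a field is cyclic.)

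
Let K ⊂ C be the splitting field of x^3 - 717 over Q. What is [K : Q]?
[K : Q] = 6

The roots of x^3 - 717 are ∛717, ω∛717, ω^2∛717 where ω = e^(2πi/3) is a primitive cube root of unity, so K = Q(∛717, ω). Now [Q(∛717):Q] = 3 (since 717 is not a perfect cube, x^3 - 717 is irreducible) and [Q(ω):Q] = 2. Both 2 and 3 divide [K:Q], and [K:Q] ≤ 3·2 = 6, so [K:Q] = 6. (Equivalently: Q(∛717) ⊂ R but ω ∉ R, so [K : Q(∛717)] = 2.)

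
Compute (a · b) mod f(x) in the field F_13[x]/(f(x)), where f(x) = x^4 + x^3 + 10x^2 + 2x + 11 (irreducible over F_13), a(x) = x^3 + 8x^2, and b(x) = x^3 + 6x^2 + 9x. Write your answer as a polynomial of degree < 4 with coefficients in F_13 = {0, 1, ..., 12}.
a · b ≡ 10x^3 + 10x + 3 (mod f(x))

Multiply in F_13[x]: a(x)·b(x) = (x^3 + 8x^2)·(x^3 + 6x^2 + 9x) = x^6 + x^5 + 5x^4 + 7x^3. This has degree ≥ 4, so divide by f(x) over F_13: x^6 + x^5 + 5x^4 + 7x^3 = (x^2 + 8)·(x^4 + x^3 + 10x^2 + 2x + 11) + (10x^3 + 10x + 3). Hence a·b ≡ 10x^3 + 10x + 3 (mod f). (F_13[x]/(f) is a field with 13^4 = 28561 elements since f is irreducible of degree 4.)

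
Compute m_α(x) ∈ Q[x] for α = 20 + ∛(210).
m_α(x) = x^3 - 60x^2 + 1200x - 8210

Set β = α - 20 = ∛(210), so β^3 = 210. Then (α - 20)^3 - 210 = 0, i.e. α is a root of g(x) = (x - 20)^3 - 210 = x^3 - 60x^2 + 1200x - 8210. Since g(x) = h(x - 20) where h(x) = x^3 - 210, and h is irreducible over Q (because 210 is not a perfect cube, so h has no rational root, and a monic cubic with no rational root is irreducible), g is also irreducible (irreducibility is preserved under the substitution x → x - 20). Hence m_α(x) = x^3 - 60x^2 + 1200x - 8210.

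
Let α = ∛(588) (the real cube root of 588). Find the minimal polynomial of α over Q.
m_α(x) = x^3 - 588

α satisfies α^3 = 588, so x^3 - 588 annihilates α. By the rational root test, a rational root p/q (in lowest terms) of x^3 - 588 would satisfy p^3 = 588 q^3, forcing q = 1 and p^3 = 588; but 588 is not a perfect cube, contradiction. A monic cubic over Q with no rational root is irreducible (any nontrivial factorization would include a linear factor). Hence x^3 - 588 is the minimal polynomial of α, and in particular [Q(α):Q] = 3.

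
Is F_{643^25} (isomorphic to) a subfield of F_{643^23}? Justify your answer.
No: F_{643^25} is not a subfield of F_{643^23}

F_{p^m} embeds in F_{p^n} iff m | n. Here 25 ∤ 23 (since 23 = 0·25 + 23 with remainder 23 ≠ 0), so F_{643^25} is not a subfield of F_{643^23}. Equivalently: if it were, the tower law would give 25 = [F_{643^25}:F_643] dividing [F_{643^23}:F_643] = 23, contradiction.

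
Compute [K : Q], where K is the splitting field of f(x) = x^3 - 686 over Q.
[K : Q] = 6

The roots of x^3 - 686 are ∛686, ω∛686, ω^2∛686 where ω = e^(2πi/3) is a primitive cube root of unity, so K = Q(∛686, ω). Now [Q(∛686):Q] = 3 (since 686 is not a perfect cube, x^3 - 686 is irreducible) and [Q(ω):Q] = 2. Both 2 and 3 divide [K:Q], and [K:Q] ≤ 3·2 = 6, so [K:Q] = 6. (Equivalently: Q(∛686) ⊂ R but ω ∉ R, so [K : Q(∛686)] = 2.)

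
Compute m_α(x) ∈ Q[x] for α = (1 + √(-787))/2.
m_α(x) = x^2 - x + 197

From 2α - 1 = √(-787), squaring gives (2α - 1)^2 = -787, i.e. 4α^2 - 4α + 1 = -787, so α^2 - α + (1 + 787)/4 = 0. Since -787 ≡ 1 (mod 4), (1 + 787)/4 = 197 ∈ Z. The polynomial x^2 - x + 197 has discriminant 1 - 4·(197) = -787, which is not a perfect square in Q (d = -787 is squarefree and ≠ 1), so x^2 - x + 197 is irreducible over Q. It is the minimal polynomial of α.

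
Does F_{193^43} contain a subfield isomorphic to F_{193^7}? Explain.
No: F_{193^7} is not a subfield of F_{193^43}

F_{p^m} embeds in F_{p^n} iff m | n. Here 7 ∤ 43 (since 43 = 6·7 + 1 with remainder 1 ≠ 0), so F_{193^7} is not a subfield of F_{193^43}. Equivalently: if it were, the tower law would give 7 = [F_{193^7}:F_193] dividing [F_{193^43}:F_193] = 43, contradiction.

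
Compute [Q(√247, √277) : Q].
[Q(√247, √277) : Q] = 4

[Q(√247):Q] = 2 (min poly x^2 - 247, irreducible since 247 is squarefree > 1). For the top step, suppose √277 ∈ Q(√247), say √277 = c + d√247 with c, d ∈ Q. Squaring: 277 = c^2 + 247d^2 + 2cd√247. Since √247 ∉ Q this forces 2cd = 0. If d = 0 then √277 = c ∈ Q, contradicting 277 squarefree > 1. If c = 0 then 277 = 247d^2, so 247·277 = (247d)^2 is a perfect square in Q — but 247·277 = 68419 is not a perfect square (since 247 and 277 are distinct squarefree integers). Contradiction. Hence √277 ∉ Q(√247), so x^2 - 277 stays irreducible over Q(√247) and [Q(√247, √277) : Q(√247)] = 2. By the tower law, [Q(√247, √277) : Q] = 2 · 2 = 4.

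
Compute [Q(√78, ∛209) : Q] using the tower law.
[Q(√78, ∛209) : Q] = 6

Let L = Q(√78, ∛209). Since Q(√78) ⊂ L and [Q(√78):Q] = 2, the tower law gives 2 | [L:Q]. Likewise Q(∛209) ⊂ L with [Q(∛209):Q] = 3 (because 209 is not a perfect cube), so 3 | [L:Q]. As gcd(2,3) = 1, [L:Q] is divisible by 6. Conversely L is generated over Q by √78 and ∛209, so [L:Q] ≤ 2·3 = 6. Therefore [Q(√78, ∛209) : Q] = 6.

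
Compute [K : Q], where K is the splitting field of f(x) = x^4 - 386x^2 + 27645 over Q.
[K : Q] = 4

Solving the quadratic in x^2: x^2 = (386 ± √(386^2 - 4·27645))/2 = (386 ± √38416)/2 = (386 ± 196)/2, giving x^2 = 291 or x^2 = 95. So f(x) = (x^2 - 291)(x^2 - 95) and the roots of f are ±√291, ±√95. Hence the splitting field is K = Q(√291, √95). Since 291 and 95 are distinct squarefree integers > 1, their product 27645 is not a perfect square, so √95 ∉ Q(√291). By the tower law [K:Q] = [Q(√291,√95):Q(√291)] · [Q(√291):Q] = 2 · 2 = 4.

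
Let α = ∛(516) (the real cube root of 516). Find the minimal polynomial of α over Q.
m_α(x) = x^3 - 516

α satisfies α^3 = 516, so x^3 - 516 annihilates α. By the rational root test, a rational root p/q (in lowest terms) of x^3 - 516 would satisfy p^3 = 516 q^3, forcing q = 1 and p^3 = 516; but 516 is not a perfect cube, contradiction. A monic cubic over Q with no rational root is irreducible (any nontrivial factorization would include a linear factor). Hence x^3 - 516 is the minimal polynomial of α, and in particular [Q(α):Q] = 3.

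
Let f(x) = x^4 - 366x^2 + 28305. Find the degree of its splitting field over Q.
[K : Q] = 4

Solving the quadratic in x^2: x^2 = (366 ± √(366^2 - 4·28305))/2 = (366 ± √20736)/2 = (366 ± 144)/2, giving x^2 = 111 or x^2 = 255. So f(x) = (x^2 - 111)(x^2 - 255) and the roots of f are ±√111, ±√255. Hence the splitting field is K = Q(√111, √255). Since 111 and 255 are distinct squarefree integers > 1, their product 28305 is not a perfect square, so √255 ∉ Q(√111). By the tower law [K:Q] = [Q(√111,√255):Q(√111)] · [Q(√111):Q] = 2 · 2 = 4.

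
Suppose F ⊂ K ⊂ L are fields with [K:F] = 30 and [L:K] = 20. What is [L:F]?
[L:F] = 600

The tower law says that for any tower of field extensions F ⊂ K ⊂ L with finite degrees, [L:F] = [L:K] · [K:F]. Here this gives [L:F] = 20 · 30 = 600.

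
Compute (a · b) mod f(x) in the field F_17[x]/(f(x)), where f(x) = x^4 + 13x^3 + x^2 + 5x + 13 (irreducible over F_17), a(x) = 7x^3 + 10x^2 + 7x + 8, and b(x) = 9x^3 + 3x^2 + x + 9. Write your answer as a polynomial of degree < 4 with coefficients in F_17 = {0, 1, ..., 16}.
a · b ≡ 4x^3 + 10x^2 + 11x + 10 (mod f(x))

Multiply in F_17[x]: a(x)·b(x) = (7x^3 + 10x^2 + 7x + 8)·(9x^3 + 3x^2 + x + 9) = 12x^6 + 9x^5 + 15x^4 + 13x^3 + 2x^2 + 3x + 4. This has degree ≥ 4, so divide by f(x) over F_17: 12x^6 + 9x^5 + 15x^4 + 13x^3 + 2x^2 + 3x + 4 = (12x^2 + 6x + 10)·(x^4 + 13x^3 + x^2 + 5x + 13) + (4x^3 + 10x^2 + 11x + 10). Hence a·b ≡ 4x^3 + 10x^2 + 11x + 10 (mod f). (F_17[x]/(f) is a field with 17^4 = 83521 elements since f is irreducible of degree 4.)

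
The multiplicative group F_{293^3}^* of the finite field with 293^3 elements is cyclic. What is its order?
|F_{293^3}^*| = 25153756

F_{293^3} has 293^3 = 25153757 elements; its multiplicative group consists of all nonzero elements, so |F_{293^3}^*| = 25153757 - 1 = 25153756. (It is cyclic since any finite subgroup of the multiplicative group of a field is cyclic.)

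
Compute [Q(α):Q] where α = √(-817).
[Q(α):Q] = 2

[Q(α):Q] equals the degree of the minimal polynomial of α. Here α^2 = -817 and x^2 + 817 is irreducible (d = -817 is squarefree, ≠ 1, hence not a square), so deg(m_α) = 2. Thus [Q(α):Q] = 2.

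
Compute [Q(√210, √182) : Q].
[Q(√210, √182) : Q] = 4

[Q(√210):Q] = 2 (min poly x^2 - 210, irreducible since 210 is squarefree > 1). For the top step, suppose √182 ∈ Q(√210), say √182 = c + d√210 with c, d ∈ Q. Squaring: 182 = c^2 + 210d^2 + 2cd√210. Since √210 ∉ Q this forces 2cd = 0. If d = 0 then √182 = c ∈ Q, contradicting 182 squarefree > 1. If c = 0 then 182 = 210d^2, so 210·182 = (210d)^2 is a perfect square in Q — but 210·182 = 38220 is not a perfect square (since 210 and 182 are distinct squarefree integers). Contradiction. Hence √182 ∉ Q(√210), so x^2 - 182 stays irreducible over Q(√210) and [Q(√210, √182) : Q(√210)] = 2. By the tower law, [Q(√210, √182) : Q] = 2 · 2 = 4.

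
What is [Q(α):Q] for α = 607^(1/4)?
[Q(α):Q] = 4

α is a root of x^4 - 607. By Eisenstein's criterion at the prime p = 607 (which divides the constant term 607 but p^2 = 368449 does not, since 607 is squarefree), x^4 - 607 is irreducible over Q. Hence [Q(α):Q] = 4.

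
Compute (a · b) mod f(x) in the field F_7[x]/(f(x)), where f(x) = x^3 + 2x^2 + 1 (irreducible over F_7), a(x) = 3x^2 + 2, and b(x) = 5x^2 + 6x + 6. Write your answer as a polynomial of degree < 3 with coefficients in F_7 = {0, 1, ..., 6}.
a · b ≡ 3x^2 + 4x + 3 (mod f(x))

Multiply in F_7[x]: a(x)·b(x) = (3x^2 + 2)·(5x^2 + 6x + 6) = x^4 + 4x^3 + 5x + 5. This has degree ≥ 3, so divide by f(x) over F_7: x^4 + 4x^3 + 5x + 5 = (x + 2)·(x^3 + 2x^2 + 1) + (3x^2 + 4x + 3). Hence a·b ≡ 3x^2 + 4x + 3 (mod f). (F_7[x]/(f) is a field with 7^3 = 343 elements since f is irreducible of degree 3.)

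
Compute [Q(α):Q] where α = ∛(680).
[Q(α):Q] = 3

The minimal polynomial of α is x^3 - 680, irreducible over Q since 680 is not a perfect cube (so x^3 - 680 has no rational root). Hence [Q(α):Q] = deg(m_α) = 3.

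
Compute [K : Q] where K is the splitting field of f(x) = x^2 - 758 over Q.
[K : Q] = 2

f(x) = x^2 - 758 factors as (x - √758)(x + √758). The splitting field is K = Q(√758). Since 758 is squarefree and > 1, it is not a perfect square, so x^2 - 758 is irreducible over Q and [Q(√758) : Q] = 2. Hence [K : Q] = 2.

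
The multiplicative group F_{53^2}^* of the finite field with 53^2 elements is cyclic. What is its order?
|F_{53^2}^*| = 2808

F_{53^2} has 53^2 = 2809 elements; its multiplicative group consists of all nonzero elements, so |F_{53^2}^*| = 2809 - 1 = 2808. (It is cyclic since any finite subgroup of the multiplicative group of a field is cyclic.)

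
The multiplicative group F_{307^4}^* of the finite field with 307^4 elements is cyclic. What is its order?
|F_{307^4}^*| = 8882874000

F_{307^4} has 307^4 = 8882874001 elements; its multiplicative group consists of all nonzero elements, so |F_{307^4}^*| = 8882874001 - 1 = 8882874000. (It is cyclic since any finite subgroup of the multiplicative group of a field is cyclic.)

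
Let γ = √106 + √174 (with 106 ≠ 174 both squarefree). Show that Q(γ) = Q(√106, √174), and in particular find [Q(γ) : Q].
[Q(γ) : Q] = 4 (equivalently, Q(γ) = Q(√106, √174))

Obviously Q(γ) ⊆ Q(√106, √174), and [Q(√106, √174):Q] = 4 (since 106, 174 are distinct squarefree integers > 1 with 18444 not a perfect square). To show equality we compute the minimal polynomial of γ. From γ = √106 + √174: γ^2 = 106 + 2√(18444) + 174 = 280 + 2√(18444), so γ^2 - 280 = 2√(18444); squaring, (γ^2 - 280)^2 = 4·18444, i.e. γ^4 - 560γ^2 + 78400 - 73776 = 0, i.e. γ^4 - 560γ^2 + 4624 = 0. So γ is a root of x^4 - 560x^2 + 4624. This polynomial is irreducible over Q: it has no rational root (each ±√106 ± √174 is irrational), and any factorization into two quadratics over Q would force √(18444) ∈ Q (pairing opposite roots) or √106, √174 ∈ Q (other pairings), all impossible. Hence [Q(γ):Q] = 4 = [Q(√106, √174):Q], so Q(γ) = Q(√106, √174).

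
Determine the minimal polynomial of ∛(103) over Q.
m_α(x) = x^3 - 103

α satisfies α^3 = 103, so x^3 - 103 annihilates α. By the rational root test, a rational root p/q (in lowest terms) of x^3 - 103 would satisfy p^3 = 103 q^3, forcing q = 1 and p^3 = 103; but 103 is not a perfect cube, contradiction. A monic cubic over Q with no rational root is irreducible (any nontrivial factorization would include a linear factor). Hence x^3 - 103 is the minimal polynomial of α, and in particular [Q(α):Q] = 3.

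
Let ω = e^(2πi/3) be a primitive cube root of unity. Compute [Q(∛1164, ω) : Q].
[Q(∛1164, ω) : Q] = 6

[Q(∛1164):Q] = 3 (min poly x^3 - 1164, irreducible since 1164 is not a perfect cube). [Q(ω):Q] = 2 (min poly x^2 + x + 1). Since Q(∛1164) ⊂ R and ω ∉ R, we have ω ∉ Q(∛1164), so x^2 + x + 1 remains irreducible over Q(∛1164) and [Q(∛1164, ω) : Q(∛1164)] = 2. By the tower law, [Q(∛1164, ω) : Q] = 3 · 2 = 6. (In fact Q(∛1164, ω) is the splitting field of x^3 - 1164 over Q.)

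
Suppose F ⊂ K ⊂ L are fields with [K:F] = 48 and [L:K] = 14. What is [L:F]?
[L:F] = 672

The tower law says that for any tower of field extensions F ⊂ K ⊂ L with finite degrees, [L:F] = [L:K] · [K:F]. Here this gives [L:F] = 14 · 48 = 672.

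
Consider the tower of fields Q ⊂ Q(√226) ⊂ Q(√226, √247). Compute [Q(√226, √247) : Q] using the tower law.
[Q(√226, √247) : Q] = 4

[Q(√226):Q] = 2 (min poly x^2 - 226, irreducible since 226 is squarefree > 1). For the top step, suppose √247 ∈ Q(√226), say √247 = c + d√226 with c, d ∈ Q. Squaring: 247 = c^2 + 226d^2 + 2cd√226. Since √226 ∉ Q this forces 2cd = 0. If d = 0 then √247 = c ∈ Q, contradicting 247 squarefree > 1. If c = 0 then 247 = 226d^2, so 226·247 = (226d)^2 is a perfect square in Q — but 226·247 = 55822 is not a perfect square (since 226 and 247 are distinct squarefree integers). Contradiction. Hence √247 ∉ Q(√226), so x^2 - 247 stays irreducible over Q(√226) and [Q(√226, √247) : Q(√226)] = 2. By the tower law, [Q(√226, √247) : Q] = 2 · 2 = 4.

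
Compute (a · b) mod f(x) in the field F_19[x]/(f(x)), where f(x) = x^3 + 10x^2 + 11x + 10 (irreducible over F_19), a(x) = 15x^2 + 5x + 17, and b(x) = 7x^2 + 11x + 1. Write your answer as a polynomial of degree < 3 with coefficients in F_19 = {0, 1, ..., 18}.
a · b ≡ 10x^2 + 18x + 5 (mod f(x))

Multiply in F_19[x]: a(x)·b(x) = (15x^2 + 5x + 17)·(7x^2 + 11x + 1) = 10x^4 + 10x^3 + 18x^2 + 2x + 17. This has degree ≥ 3, so divide by f(x) over F_19: 10x^4 + 10x^3 + 18x^2 + 2x + 17 = (10x + 5)·(x^3 + 10x^2 + 11x + 10) + (10x^2 + 18x + 5). Hence a·b ≡ 10x^2 + 18x + 5 (mod f). (F_19[x]/(f) is a field with 19^3 = 6859 elements since f is irreducible of degree 3.)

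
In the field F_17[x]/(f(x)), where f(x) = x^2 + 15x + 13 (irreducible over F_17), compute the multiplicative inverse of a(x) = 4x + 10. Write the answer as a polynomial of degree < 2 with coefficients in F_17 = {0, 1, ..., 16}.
a(x)^(-1) ≡ 7x + 11 (mod f(x))

Since f is irreducible over F_17, F_17[x]/(f) is a field and a(x) ≠ 0 has an inverse. Apply the extended Euclidean algorithm to f(x) and a(x) in F_17[x]: f(x) = (13x + 1)·a(x) + (3). The last nonzero remainder is the constant 3 = gcd(f, a) in F_17. Back-substituting through the division chain expresses 3 = s(x)·a(x) + t(x)·f(x) with s(x) ≡ 4x + 16 (mod f), so (4x + 16)·a(x) ≡ 3 (mod f). Multiplying by 3^(-1) ≡ 6 in F_17 gives a(x)^(-1) ≡ 6·(4x + 16) ≡ 7x + 11 (mod f). Check: (4x + 10)·(7x + 11) = 11x^2 + 12x + 8 ≡ 1 (mod x^2 + 15x + 13).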